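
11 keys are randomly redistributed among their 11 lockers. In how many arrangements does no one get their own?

D(n) = (n-1)(D(n-1) + D(n-2)), D(0)=1, D(1)=0.
D(2) = 1 x (0 + 1) = 1
D(3) = 2 x (1 + 0) = 2
D(4) = 3 x (2 + 1) = 9
D(5) = 4 x (9 + 2) = 44
D(6) = 5 x (44 + 9) = 265
D(7) = 6 x (265 + 44) = 1854
D(8) = 7 x (1854 + 265) = 14833
D(9) = 8 x (14833 + 1854) = 133496
D(10) = 9 x (133496 + 14833) = 1334961
D(11) = 10 x (D(10) + D(9)) = 10 x (1334961 + 133496)

Final answer: D(11) = 14684570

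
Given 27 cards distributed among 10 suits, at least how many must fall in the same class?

By pigeonhole with 27 objects and 10 categories: ceiling(27/10).

Final answer: 3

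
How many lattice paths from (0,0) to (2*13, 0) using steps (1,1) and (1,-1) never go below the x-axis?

Total monotonic paths to (13,13): C(26,13) = 10400600.
Paths that cross above y=x (reflection bijection): C(26,14) = 9657700.
Valid Dyck paths: 10400600 - 9657700.
(Equivalently, C_{13} = C(26,13)/14 = 10400600/14.)

Final answer: C_{13} = 742900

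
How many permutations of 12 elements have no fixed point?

Use the recurrence D(n) = (n-1)(D(n-1) + D(n-2)) with D(0)=1, D(1)=0.
D(2) = 1 x (0 + 1) = 1
D(3) = 2 x (1 + 0) = 2
D(4) = 3 x (2 + 1) = 9
D(5) = 4 x (9 + 2) = 44
D(6) = 5 x (44 + 9) = 265
D(7) = 6 x (265 + 44) = 1854
D(8) = 7 x (1854 + 265) = 14833
D(9) = 8 x (14833 + 1854) = 133496
D(10) = 9 x (133496 + 14833) = 1334961
D(11) = 10 x (1334961 + 133496) = 14684570
D(12) = 11 x (D(11) + D(10)) = 11 x (14684570 + 1334961)

Final answer: D(12) = 176214841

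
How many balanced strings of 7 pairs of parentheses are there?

This is a standard Catalan-number count: the answer is C_n. Here n = 7 (pairs).
C_n = C(2n,n)/(n+1), so C_{7} = C(14,7)/8 = 3432/8.

Final answer: C_{7} = 429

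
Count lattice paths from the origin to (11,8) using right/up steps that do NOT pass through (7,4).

Total paths to (11,8): C(19,8) = 75582.
Paths through (7,4): C(11,4) x C(8,4) = 23100.
Avoiding (7,4): 75582 - 23100.

Final answer: 52482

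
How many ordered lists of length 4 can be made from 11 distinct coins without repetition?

P(11,4) = 11!/(11-4)! = 11!/7!.

Final answer: P(11,4) = 7920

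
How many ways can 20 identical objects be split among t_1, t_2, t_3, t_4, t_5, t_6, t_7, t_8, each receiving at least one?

Substitute t'_i = t_i - 1 (so t'_i >= 0). Then sum t'_i = 20 - 8 = 12.
Stars and bars: C(12+8-1, 8-1) = C(19,7).

Final answer: C(19,7) = 50388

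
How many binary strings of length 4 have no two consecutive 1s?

A valid string ends in 0 (append to any length-(n-1) valid string) or in 01 (append to any length-(n-2) valid string), so a(n) = a(n-1) + a(n-2) with a(1)=2, a(2)=3.
Iterating the recurrence: a(1)=2, a(2)=3, a(3)=5, a(4)=8.

Final answer: 8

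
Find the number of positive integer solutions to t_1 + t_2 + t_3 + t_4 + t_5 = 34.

Substitute t'_i = t_i - 1 (so t'_i >= 0). Then sum t'_i = 34 - 5 = 29.
Stars and bars: C(29+5-1, 5-1) = C(33,4).

Final answer: C(33,4) = 40920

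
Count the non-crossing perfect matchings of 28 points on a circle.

This is a standard Catalan-number count: the answer is C_n. Here n = 28/2 = 14.
C_n = C(2n,n) - C(2n,n+1), so C_{14} = C(28,14) - C(28,15) = 40116600 - 37442160.

Final answer: C_{14} = 2674440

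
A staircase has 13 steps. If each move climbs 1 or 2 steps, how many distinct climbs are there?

Let f(n) count the ways. The last step is size 1 or 2, so f(n) = f(n-1) + f(n-2) with f(1)=1, f(2)=2.
Building up term by term: f(1)=1, f(2)=2, f(3)=3, f(4)=5, f(5)=8, f(6)=13, f(7)=21, f(8)=34, f(9)=55, f(10)=89, f(11)=144, f(12)=233, f(13)=377.

Final answer: 377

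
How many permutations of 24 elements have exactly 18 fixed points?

Choose which 18 elements are fixed: C(24,18) = 134596.
Derange the remaining 6 using D(j) = (j-1)(D(j-1) + D(j-2)), D(0)=1, D(1)=0: D(2)=1, D(3)=2, D(4)=9, D(5)=44, D(6)=265.
Total: 134596 x 265.

Final answer: C(24,18) D(6) = 35667940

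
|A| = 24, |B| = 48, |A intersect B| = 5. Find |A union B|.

|A union B| = |A| + |B| - |A intersect B| = 24 + 48 - 5.

Final answer: 67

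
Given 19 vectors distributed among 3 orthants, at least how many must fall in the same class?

By pigeonhole with 19 objects and 3 categories: ceiling(19/3).

Final answer: 7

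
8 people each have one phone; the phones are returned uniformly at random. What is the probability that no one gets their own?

Use the recurrence D(n) = (n-1)(D(n-1) + D(n-2)) with D(0)=1, D(1)=0.
Building up: D(2)=1, D(3)=2, D(4)=9, D(5)=44, D(6)=265, D(7)=1854, D(8)=14833.
Total arrangements: 8! = 40320.
Probability = D(8)/8! = 2119/5760.

Final answer: D(8)/8! = 14833/40320 = 0.367882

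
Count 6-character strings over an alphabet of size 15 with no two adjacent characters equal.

First character: 15 choices. Each subsequent: 14 choices (must differ from the previous one).
Total: 15 x 14^5.

Final answer: 15 x 14^{5} = 8067360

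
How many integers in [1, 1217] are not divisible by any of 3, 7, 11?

|div by 3|=405, |div by 7|=173, |div by 11|=110.
|div by 3&7|=57, |div by 3&11|=36, |div by 7&11|=15, |div by all|=5.
By inclusion-exclusion, divisible by at least one: 405+173+110-57-36-15+5 = 585.
Not divisible by any: 1217 - 585.

Final answer: 632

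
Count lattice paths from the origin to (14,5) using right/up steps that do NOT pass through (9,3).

Total paths to (14,5): C(19,5) = 11628.
Paths through (9,3): C(12,3) x C(7,2) = 4620.
Avoiding (9,3): 11628 - 4620.

Final answer: 7008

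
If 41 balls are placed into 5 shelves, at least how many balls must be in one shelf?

By the pigeonhole principle: ceiling(41/5).

Final answer: 9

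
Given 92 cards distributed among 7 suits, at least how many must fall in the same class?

By pigeonhole with 92 objects and 7 categories: ceiling(92/7).

Final answer: 14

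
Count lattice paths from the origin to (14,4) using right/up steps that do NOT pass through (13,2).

Total paths to (14,4): C(18,4) = 3060.
Paths through (13,2): C(15,2) x C(3,2) = 315.
Avoiding (13,2): 3060 - 315.

Final answer: 2745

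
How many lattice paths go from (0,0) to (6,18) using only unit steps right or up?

Each path has 6 right steps and 18 up steps in some order (24 steps total).
Choose which 18 of the 24 steps are up: C(24,18).

Final answer: C(24,18) = 134596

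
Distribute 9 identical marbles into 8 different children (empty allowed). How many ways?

Stars and bars: C(n+k-1, k-1) = C(16,7).

Final answer: C(16,7) = 11440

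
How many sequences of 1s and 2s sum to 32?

Let f(n) count the ways. The last step is size 1 or 2, so f(n) = f(n-1) + f(n-2) with f(1)=1, f(2)=2.
Building up term by term: f(1)=1, f(2)=2, f(3)=3, f(4)=5, f(5)=8, f(6)=13, f(7)=21, f(8)=34, f(9)=55, f(10)=89, f(11)=144, f(12)=233, f(13)=377, f(14)=610, f(15)=987, f(16)=1597, f(17)=2584, f(18)=4181, f(19)=6765, f(20)=10946, f(21)=17711, f(22)=28657, f(23)=46368, f(24)=75025, f(25)=121393, f(26)=196418, f(27)=317811, f(28)=514229, f(29)=832040, f(30)=1346269, f(31)=2178309, f(32)=3524578.

Final answer: 3524578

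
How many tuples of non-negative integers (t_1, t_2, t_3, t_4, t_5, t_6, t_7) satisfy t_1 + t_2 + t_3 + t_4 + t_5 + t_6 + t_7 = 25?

Stars and bars with 25 stars and 6 bars:
C(25+7-1, 7-1) = C(31,6).

Final answer: C(31,6) = 736281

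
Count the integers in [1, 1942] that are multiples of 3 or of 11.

Multiples of 3: 647. Multiples of 11: 176. Of both (lcm=33): 58.
By inclusion-exclusion: 647 + 176 - 58.

Final answer: 765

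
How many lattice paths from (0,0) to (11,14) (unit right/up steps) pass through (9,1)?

Paths (0,0)->(9,1): C(10,1) = 10.
Paths (9,1)->(11,14): C(15,13) = 105.
By multiplication principle: 10 x 105.

Final answer: 1050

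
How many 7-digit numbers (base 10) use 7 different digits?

First digit: 9 (not 0). Second: 9 (not first). Third: 8, etc.
Total: 9 x 9 x 8 x 7 x 6 x 5 x 4.

Final answer: 544320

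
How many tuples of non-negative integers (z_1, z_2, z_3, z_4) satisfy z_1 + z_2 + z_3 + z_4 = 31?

Stars and bars with 31 stars and 3 bars:
C(31+4-1, 4-1) = C(34,3).

Final answer: C(34,3) = 5984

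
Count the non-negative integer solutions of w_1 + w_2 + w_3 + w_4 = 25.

Stars and bars with 25 stars and 3 bars:
C(25+4-1, 4-1) = C(28,3).

Final answer: C(28,3) = 3276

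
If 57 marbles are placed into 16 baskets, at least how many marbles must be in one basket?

By the pigeonhole principle: ceiling(57/16).

Final answer: 4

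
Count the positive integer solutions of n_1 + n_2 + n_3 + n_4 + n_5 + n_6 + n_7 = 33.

Substitute n'_i = n_i - 1 (so n'_i >= 0). Then sum n'_i = 33 - 7 = 26.
Stars and bars: C(26+7-1, 7-1) = C(32,6).

Final answer: C(32,6) = 906192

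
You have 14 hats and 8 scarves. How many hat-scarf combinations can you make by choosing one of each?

By the multiplication principle: 14 x 8.

Final answer: 112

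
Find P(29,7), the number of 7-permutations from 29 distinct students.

P(29,7) = 29!/(29-7)! = 29!/22!.

Final answer: P(29,7) = 7866331200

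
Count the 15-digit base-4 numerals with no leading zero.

These are the integers in [4^14, 4^15), so the count is 4^15 - 4^14 = 3 x 4^14.

Final answer: 805306368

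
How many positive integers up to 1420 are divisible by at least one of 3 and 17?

Multiples of 3: 473. Multiples of 17: 83. Of both (lcm=51): 27.
By inclusion-exclusion: 473 + 83 - 27.

Final answer: 529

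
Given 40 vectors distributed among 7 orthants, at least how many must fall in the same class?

By pigeonhole with 40 objects and 7 categories: ceiling(40/7).

Final answer: 6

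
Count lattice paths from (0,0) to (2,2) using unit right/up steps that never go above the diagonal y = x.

Total monotonic paths to (2,2): C(4,2) = 6.
Paths that cross above y=x (reflection bijection): C(4,3) = 4.
Valid Dyck paths: 6 - 4.
(These counts are the Catalan numbers.)

Final answer: C_{2} = 2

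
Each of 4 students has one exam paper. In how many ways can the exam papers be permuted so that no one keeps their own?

Use the recurrence D(n) = (n-1)(D(n-1) + D(n-2)) with D(0)=1, D(1)=0.
D(2) = 1 x (0 + 1) = 1
D(3) = 2 x (1 + 0) = 2
D(4) = 3 x (D(3) + D(2)) = 3 x (2 + 1)

Final answer: D(4) = 9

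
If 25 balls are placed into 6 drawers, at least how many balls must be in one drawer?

By the pigeonhole principle: ceiling(25/6).

Final answer: 5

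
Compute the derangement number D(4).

D(n) = (n-1)(D(n-1) + D(n-2)), D(0)=1, D(1)=0.
D(2) = 1 x (0 + 1) = 1
D(3) = 2 x (1 + 0) = 2
D(4) = 3 x (D(3) + D(2)) = 3 x (2 + 1)

Final answer: D(4) = 9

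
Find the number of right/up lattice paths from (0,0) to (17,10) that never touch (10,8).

Total paths to (17,10): C(27,10) = 8436285.
Paths through (10,8): C(18,8) x C(9,2) = 1575288.
Avoiding (10,8): 8436285 - 1575288.

Final answer: 6860997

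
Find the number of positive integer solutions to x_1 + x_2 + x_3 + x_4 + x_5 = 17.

Substitute x'_i = x_i - 1 (so x'_i >= 0). Then sum x'_i = 17 - 5 = 12.
Stars and bars: C(12+5-1, 5-1) = C(16,4).

Final answer: C(16,4) = 1820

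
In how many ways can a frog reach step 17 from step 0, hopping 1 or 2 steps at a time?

Let f(n) be the number of climbs. Removing the last move (1 or 2 steps) gives f(n) = f(n-1) + f(n-2); base cases f(1)=1, f(2)=2.
Iterating the recurrence: f(1)=1, f(2)=2, f(3)=3, f(4)=5, f(5)=8, f(6)=13, f(7)=21, f(8)=34, f(9)=55, f(10)=89, f(11)=144, f(12)=233, f(13)=377, f(14)=610, f(15)=987, f(16)=1597, f(17)=2584.

Final answer: 2584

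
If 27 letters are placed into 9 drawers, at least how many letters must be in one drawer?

By the pigeonhole principle: ceiling(27/9).

Final answer: 3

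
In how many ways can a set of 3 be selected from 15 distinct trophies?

C(15,3) = 15!/(3! x (15-3)!).

Final answer: C(15,3) = 455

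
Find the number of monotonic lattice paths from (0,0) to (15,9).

Each path has 15 right steps and 9 up steps in some order (24 steps total).
Choose which 9 of the 24 steps are up: C(24,9).

Final answer: C(24,9) = 1307504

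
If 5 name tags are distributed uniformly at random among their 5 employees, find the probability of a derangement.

Derangements satisfy D(n) = (n-1)(D(n-1) + D(n-2)), starting from D(0)=1, D(1)=0.
Building up: D(2)=1, D(3)=2, D(4)=9, D(5)=44.
Total arrangements: 5! = 120.
Probability = D(5)/5! = 11/30.

Final answer: D(5)/5! = 44/120 = 0.366667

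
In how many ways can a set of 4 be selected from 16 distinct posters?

C(16,4) = 16!/(4! x (16-4)!).

Final answer: C(16,4) = 1820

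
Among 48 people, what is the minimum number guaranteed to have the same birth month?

There are 12 possible values for birth month. With 48 people and 12 categories, by pigeonhole: ceiling(48/12).

Final answer: 4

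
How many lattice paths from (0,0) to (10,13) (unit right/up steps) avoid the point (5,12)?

Total paths to (10,13): C(23,13) = 1144066.
Paths through (5,12): C(17,12) x C(6,1) = 37128.
Avoiding (5,12): 1144066 - 37128.

Final answer: 1106938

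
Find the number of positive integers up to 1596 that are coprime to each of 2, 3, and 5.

|div by 2|=798, |div by 3|=532, |div by 5|=319.
|div by 2&3|=266, |div by 2&5|=159, |div by 3&5|=106, |div by all|=53.
By inclusion-exclusion, divisible by at least one: 798+532+319-266-159-106+53 = 1171.
Not divisible by any: 1596 - 1171.

Final answer: 425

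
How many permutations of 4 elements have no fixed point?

D(n) = (n-1)(D(n-1) + D(n-2)), D(0)=1, D(1)=0.
D(2) = 1 x (0 + 1) = 1
D(3) = 2 x (1 + 0) = 2
D(4) = 3 x (D(3) + D(2)) = 3 x (2 + 1)

Final answer: D(4) = 9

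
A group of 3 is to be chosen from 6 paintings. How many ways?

C(6,3) = 6!/(3! x (6-3)!).

Final answer: C(6,3) = 20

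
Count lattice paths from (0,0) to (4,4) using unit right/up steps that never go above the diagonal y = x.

Total monotonic paths to (4,4): C(8,4) = 70.
Reflecting each bad path at its first crossing gives a bijection with paths to (3,5): C(8,5) = 56.
Valid Dyck paths: 70 - 56.
(Check: C(8,4) - C(8,5) = C(8,4)/5, the Catalan number C_{4}.)

Final answer: C_{4} = 14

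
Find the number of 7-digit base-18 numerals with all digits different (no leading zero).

The leading digit has 17 choices (anything but zero); the next has 17 (anything but the first), then 16, and so on, one fewer each time.
Total: 17 x 17 x 16 x 15 x 14 x 13 x 12.

Final answer: 151482240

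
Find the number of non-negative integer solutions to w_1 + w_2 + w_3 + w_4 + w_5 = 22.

Stars and bars with 22 stars and 4 bars:
C(22+5-1, 5-1) = C(26,4).

Final answer: C(26,4) = 14950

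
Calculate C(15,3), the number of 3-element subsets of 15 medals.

C(15,3) = 15!/(3! x 12!).

Final answer: \binom{15}{3} = 455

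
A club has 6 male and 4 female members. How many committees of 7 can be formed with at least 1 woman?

Sum over valid woman counts:
C(4,1)C(6,6) = 4
C(4,2)C(6,5) = 36
C(4,3)C(6,4) = 60
C(4,4)C(6,3) = 20
Total: 4 + 36 + 60 + 20.

Final answer: 120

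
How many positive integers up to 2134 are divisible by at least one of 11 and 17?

Multiples of 11: 194. Multiples of 17: 125. Of both (lcm=187): 11.
By inclusion-exclusion: 194 + 125 - 11.

Final answer: 308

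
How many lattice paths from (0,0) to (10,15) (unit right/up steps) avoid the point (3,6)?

Total paths to (10,15): C(25,15) = 3268760.
Paths through (3,6): C(9,6) x C(16,9) = 960960.
Avoiding (3,6): 3268760 - 960960.

Final answer: 2307800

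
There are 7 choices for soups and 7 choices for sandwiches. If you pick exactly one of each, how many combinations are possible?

By the multiplication principle: 7 x 7.

Final answer: 49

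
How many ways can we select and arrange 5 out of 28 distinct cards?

P(28,5) = 28!/(28-5)! = 28!/23!.

Final answer: P(28,5) = 11793600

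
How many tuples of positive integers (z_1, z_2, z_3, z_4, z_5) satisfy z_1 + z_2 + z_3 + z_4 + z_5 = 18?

Substitute z'_i = z_i - 1 (so z'_i >= 0). Then sum z'_i = 18 - 5 = 13.
Stars and bars: C(13+5-1, 5-1) = C(17,4).

Final answer: C(17,4) = 2380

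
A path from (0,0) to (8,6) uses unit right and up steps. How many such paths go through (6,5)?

Paths (0,0)->(6,5): C(11,5) = 462.
Paths (6,5)->(8,6): C(3,1) = 3.
By multiplication principle: 462 x 3.

Final answer: 1386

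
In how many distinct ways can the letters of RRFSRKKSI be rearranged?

Letters (F:1, I:1, K:2, R:3, S:2). Total letters: 9.
Permutations = 9!/(3! x 2! x 2!).

Final answer: 15120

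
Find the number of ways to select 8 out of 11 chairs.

C(11,8) = 11!/(8! x 3!).

Final answer: \binom{11}{8} = 165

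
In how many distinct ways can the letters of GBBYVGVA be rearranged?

Letters (A:1, B:2, G:2, V:2, Y:1). Total letters: 8.
Permutations = 8!/(2! x 2! x 2!).

Final answer: 5040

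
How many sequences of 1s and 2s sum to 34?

Let f(n) be the number of climbs. Removing the last move (1 or 2 steps) gives f(n) = f(n-1) + f(n-2); base cases f(1)=1, f(2)=2.
Computing successive values: f(1)=1, f(2)=2, f(3)=3, f(4)=5, f(5)=8, f(6)=13, f(7)=21, f(8)=34, f(9)=55, f(10)=89, f(11)=144, f(12)=233, f(13)=377, f(14)=610, f(15)=987, f(16)=1597, f(17)=2584, f(18)=4181, f(19)=6765, f(20)=10946, f(21)=17711, f(22)=28657, f(23)=46368, f(24)=75025, f(25)=121393, f(26)=196418, f(27)=317811, f(28)=514229, f(29)=832040, f(30)=1346269, f(31)=2178309, f(32)=3524578, f(33)=5702887, f(34)=9227465.

Final answer: 9227465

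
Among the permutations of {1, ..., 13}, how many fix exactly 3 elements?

Choose which 3 elements are fixed: C(13,3) = 286.
Derange the remaining 10 using D(j) = (j-1)(D(j-1) + D(j-2)), D(0)=1, D(1)=0: D(2)=1, D(3)=2, D(4)=9, D(5)=44, D(6)=265, D(7)=1854, D(8)=14833, D(9)=133496, D(10)=1334961.
Total: 286 x 1334961.

Final answer: C(13,3) D(10) = 381798846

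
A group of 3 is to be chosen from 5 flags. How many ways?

C(5,3) = 5!/(3! x (5-3)!).

Final answer: C(5,3) = 10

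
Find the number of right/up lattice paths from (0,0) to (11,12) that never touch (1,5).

Total paths to (11,12): C(23,12) = 1352078.
Paths through (1,5): C(6,5) x C(17,7) = 116688.
Avoiding (1,5): 1352078 - 116688.

Final answer: 1235390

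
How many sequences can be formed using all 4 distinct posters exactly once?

The number of ways to arrange 4 distinct objects is 4!.

Final answer: 4! = 24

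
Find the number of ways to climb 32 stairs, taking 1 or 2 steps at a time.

Let f(n) count the ways. The last step is size 1 or 2, so f(n) = f(n-1) + f(n-2) with f(1)=1, f(2)=2.
Building up term by term: f(1)=1, f(2)=2, f(3)=3, f(4)=5, f(5)=8, f(6)=13, f(7)=21, f(8)=34, f(9)=55, f(10)=89, f(11)=144, f(12)=233, f(13)=377, f(14)=610, f(15)=987, f(16)=1597, f(17)=2584, f(18)=4181, f(19)=6765, f(20)=10946, f(21)=17711, f(22)=28657, f(23)=46368, f(24)=75025, f(25)=121393, f(26)=196418, f(27)=317811, f(28)=514229, f(29)=832040, f(30)=1346269, f(31)=2178309, f(32)=3524578.

Final answer: 3524578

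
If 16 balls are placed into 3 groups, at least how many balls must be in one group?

By the pigeonhole principle: ceiling(16/3).

Final answer: 6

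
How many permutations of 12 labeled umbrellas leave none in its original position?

Derangements satisfy D(n) = (n-1)(D(n-1) + D(n-2)), starting from D(0)=1, D(1)=0.
D(2) = 1 x (0 + 1) = 1
D(3) = 2 x (1 + 0) = 2
D(4) = 3 x (2 + 1) = 9
D(5) = 4 x (9 + 2) = 44
D(6) = 5 x (44 + 9) = 265
D(7) = 6 x (265 + 44) = 1854
D(8) = 7 x (1854 + 265) = 14833
D(9) = 8 x (14833 + 1854) = 133496
D(10) = 9 x (133496 + 14833) = 1334961
D(11) = 10 x (1334961 + 133496) = 14684570
D(12) = 11 x (D(11) + D(10)) = 11 x (14684570 + 1334961)

Final answer: D(12) = 176214841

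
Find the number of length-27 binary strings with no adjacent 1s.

Let a(n) count valid strings. If the last bit is 0 the prefix is any valid string of length n-1; if it is 1 the string must end in 01 with a valid prefix of length n-2. So a(n) = a(n-1) + a(n-2), a(1)=2, a(2)=3.
Building up term by term: a(1)=2, a(2)=3, a(3)=5, a(4)=8, a(5)=13, a(6)=21, a(7)=34, a(8)=55, a(9)=89, a(10)=144, a(11)=233, a(12)=377, a(13)=610, a(14)=987, a(15)=1597, a(16)=2584, a(17)=4181, a(18)=6765, a(19)=10946, a(20)=17711, a(21)=28657, a(22)=46368, a(23)=75025, a(24)=121393, a(25)=196418, a(26)=317811, a(27)=514229.

Final answer: 514229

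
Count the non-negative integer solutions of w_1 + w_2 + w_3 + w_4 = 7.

Stars and bars with 7 stars and 3 bars:
C(7+4-1, 4-1) = C(10,3).

Final answer: C(10,3) = 120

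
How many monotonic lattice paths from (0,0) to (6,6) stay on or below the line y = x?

Total monotonic paths to (6,6): C(12,6) = 924.
Paths that cross above y=x (reflection bijection): C(12,7) = 792.
Valid Dyck paths: 924 - 792.
(These counts are the Catalan numbers.)

Final answer: C_{6} = 132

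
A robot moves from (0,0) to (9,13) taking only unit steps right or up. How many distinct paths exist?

Each path has 9 right steps and 13 up steps in some order (22 steps total).
Choose which 13 of the 22 steps are up: C(22,13).

Final answer: C(22,13) = 497420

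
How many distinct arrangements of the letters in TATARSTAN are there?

Letters (A:3, N:1, R:1, S:1, T:3). Total letters: 9.
Permutations = 9!/(3! x 3!).

Final answer: 10080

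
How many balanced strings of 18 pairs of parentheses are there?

This is counted by the nth Catalan number C_n. Here n = 18 (pairs).
Using C_0 = 1 and C_(k+1) = C_k x 2(2k+1)/(k+2), build up term by term: C_1=1, C_2=2, C_3=5, C_4=14, C_5=42, C_6=132, C_7=429, C_8=1430, C_9=4862, C_10=16796, C_11=58786, C_12=208012, C_13=742900, C_14=2674440, C_15=9694845, C_16=35357670, C_17=129644790, C_18=477638700.

Final answer: C_{18} = 477638700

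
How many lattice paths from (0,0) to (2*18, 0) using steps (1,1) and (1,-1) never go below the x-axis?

Total monotonic paths to (18,18): C(36,18) = 9075135300.
A path is bad iff it touches y = x + 1; reflecting its initial segment maps bad paths bijectively onto all paths to (17,19), of which there are C(36,19) = 8597496600.
Valid Dyck paths: 9075135300 - 8597496600.
(Check: C(36,18) - C(36,19) = C(36,18)/19, the Catalan number C_{18}.)

Final answer: C_{18} = 477638700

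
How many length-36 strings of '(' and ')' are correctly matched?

The structures are counted by the Catalan number C_n. Here n = 18 (pairs).
Using C_0 = 1 and C_(k+1) = C_k x 2(2k+1)/(k+2), build up term by term: C_1=1, C_2=2, C_3=5, C_4=14, C_5=42, C_6=132, C_7=429, C_8=1430, C_9=4862, C_10=16796, C_11=58786, C_12=208012, C_13=742900, C_14=2674440, C_15=9694845, C_16=35357670, C_17=129644790, C_18=477638700.

Final answer: C_{18} = 477638700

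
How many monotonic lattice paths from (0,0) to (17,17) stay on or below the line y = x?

Total monotonic paths to (17,17): C(34,17) = 2333606220.
A path is bad iff it touches y = x + 1; reflecting its initial segment maps bad paths bijectively onto all paths to (16,18), of which there are C(34,18) = 2203961430.
Valid Dyck paths: 2333606220 - 2203961430.
(Check: C(34,17) - C(34,18) = C(34,17)/18, the Catalan number C_{17}.)

Final answer: C_{17} = 129644790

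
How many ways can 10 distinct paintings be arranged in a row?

The number of ways to arrange 10 distinct objects is 10!.

Final answer: 10! = 3628800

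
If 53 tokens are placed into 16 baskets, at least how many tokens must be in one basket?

By the pigeonhole principle: ceiling(53/16).

Final answer: 4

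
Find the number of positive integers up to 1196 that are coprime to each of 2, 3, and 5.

|div by 2|=598, |div by 3|=398, |div by 5|=239.
|div by 2&3|=199, |div by 2&5|=119, |div by 3&5|=79, |div by all|=39.
By inclusion-exclusion, divisible by at least one: 598+398+239-199-119-79+39 = 877.
Not divisible by any: 1196 - 877.

Final answer: 319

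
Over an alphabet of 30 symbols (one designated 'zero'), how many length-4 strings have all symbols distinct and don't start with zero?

The leading digit has 29 choices (anything but zero); the next has 29 (anything but the first), then 28, and so on, one fewer each time.
Total: 29 x 29 x 28 x 27.

Final answer: 635796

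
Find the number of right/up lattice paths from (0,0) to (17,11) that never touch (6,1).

Total paths to (17,11): C(28,11) = 21474180.
Paths through (6,1): C(7,1) x C(21,10) = 2469012.
Avoiding (6,1): 21474180 - 2469012.

Final answer: 19005168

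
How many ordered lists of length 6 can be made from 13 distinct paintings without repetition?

P(13,6) = 13!/(13-6)! = 13!/7!.

Final answer: P(13,6) = 1235520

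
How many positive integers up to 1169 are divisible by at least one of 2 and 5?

Multiples of 2: 584. Multiples of 5: 233. Of both (lcm=10): 116.
By inclusion-exclusion: 584 + 233 - 116.

Final answer: 701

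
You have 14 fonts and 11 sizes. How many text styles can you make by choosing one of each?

By the multiplication principle: 14 x 11.

Final answer: 154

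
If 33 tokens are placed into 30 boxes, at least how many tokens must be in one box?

By the pigeonhole principle: ceiling(33/30).

Final answer: 2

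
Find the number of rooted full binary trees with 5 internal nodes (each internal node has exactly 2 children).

This is a standard Catalan-number count: the answer is C_n. Here n = 5.
C_n = C(2n,n)/(n+1), so C_{5} = C(10,5)/6 = 252/6.

Final answer: C_{5} = 42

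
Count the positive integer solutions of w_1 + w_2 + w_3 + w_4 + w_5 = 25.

Substitute w'_i = w_i - 1 (so w'_i >= 0). Then sum w'_i = 25 - 5 = 20.
Stars and bars: C(20+5-1, 5-1) = C(24,4).

Final answer: C(24,4) = 10626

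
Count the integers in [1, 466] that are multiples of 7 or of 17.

Multiples of 7: 66. Multiples of 17: 27. Of both (lcm=119): 3.
By inclusion-exclusion: 66 + 27 - 3.

Final answer: 90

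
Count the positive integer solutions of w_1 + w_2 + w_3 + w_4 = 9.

Substitute w'_i = w_i - 1 (so w'_i >= 0). Then sum w'_i = 9 - 4 = 5.
Stars and bars: C(5+4-1, 4-1) = C(8,3).

Final answer: C(8,3) = 56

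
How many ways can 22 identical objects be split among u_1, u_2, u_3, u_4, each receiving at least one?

Substitute u'_i = u_i - 1 (so u'_i >= 0). Then sum u'_i = 22 - 4 = 18.
Stars and bars: C(18+4-1, 4-1) = C(21,3).

Final answer: C(21,3) = 1330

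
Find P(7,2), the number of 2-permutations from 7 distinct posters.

P(7,2) = 7!/(7-2)! = 7!/5!.

Final answer: P(7,2) = 42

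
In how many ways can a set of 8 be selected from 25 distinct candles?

C(25,8) = 25!/(8! x 17!).

Final answer: \binom{25}{8} = 1081575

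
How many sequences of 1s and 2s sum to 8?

Let f(n) count the ways. The last step is size 1 or 2, so f(n) = f(n-1) + f(n-2) with f(1)=1, f(2)=2.
Building up term by term: f(1)=1, f(2)=2, f(3)=3, f(4)=5, f(5)=8, f(6)=13, f(7)=21, f(8)=34.

Final answer: 34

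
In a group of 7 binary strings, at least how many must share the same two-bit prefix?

There are 4 possible values for two-bit prefix. With 7 binary strings and 4 categories, by pigeonhole: ceiling(7/4).

Final answer: 2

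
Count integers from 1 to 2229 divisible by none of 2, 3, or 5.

|div by 2|=1114, |div by 3|=743, |div by 5|=445.
|div by 2&3|=371, |div by 2&5|=222, |div by 3&5|=148, |div by all|=74.
By inclusion-exclusion, divisible by at least one: 1114+743+445-371-222-148+74 = 1635.
Not divisible by any: 2229 - 1635.

Final answer: 594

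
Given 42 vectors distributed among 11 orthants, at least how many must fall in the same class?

By pigeonhole with 42 objects and 11 categories: ceiling(42/11).

Final answer: 4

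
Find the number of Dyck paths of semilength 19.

Total monotonic paths to (19,19): C(38,19) = 35345263800.
A path is bad iff it touches y = x + 1; reflecting its initial segment maps bad paths bijectively onto all paths to (18,20), of which there are C(38,20) = 33578000610.
Valid Dyck paths: 35345263800 - 33578000610.
(Equivalently, C_{19} = C(38,19)/20 = 35345263800/20.)

Final answer: C_{19} = 1767263190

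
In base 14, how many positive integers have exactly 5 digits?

Leading digit: 13 options (nonzero). Other 4 digit(s): 14 options each.
Total: 13 x 14^4.

Final answer: 499408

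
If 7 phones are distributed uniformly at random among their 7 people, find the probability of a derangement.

D(n) = (n-1)(D(n-1) + D(n-2)), D(0)=1, D(1)=0.
Building up: D(2)=1, D(3)=2, D(4)=9, D(5)=44, D(6)=265, D(7)=1854.
Total arrangements: 7! = 5040.
Probability = D(7)/7! = 103/280.

Final answer: D(7)/7! = 1854/5040 = 0.367857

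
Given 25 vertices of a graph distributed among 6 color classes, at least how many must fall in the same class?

By pigeonhole with 25 objects and 6 categories: ceiling(25/6).

Final answer: 5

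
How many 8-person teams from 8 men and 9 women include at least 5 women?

Sum over valid woman counts:
C(9,5)C(8,3) = 7056
C(9,6)C(8,2) = 2352
C(9,7)C(8,1) = 288
C(9,8)C(8,0) = 9
Total: 7056 + 2352 + 288 + 9.

Final answer: 9705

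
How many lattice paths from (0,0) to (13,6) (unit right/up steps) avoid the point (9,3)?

Total paths to (13,6): C(19,6) = 27132.
Paths through (9,3): C(12,3) x C(7,3) = 7700.
Avoiding (9,3): 27132 - 7700.

Final answer: 19432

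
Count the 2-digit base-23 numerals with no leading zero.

These are the integers in [23^1, 23^2), so the count is 23^2 - 23^1 = 22 x 23^1.

Final answer: 506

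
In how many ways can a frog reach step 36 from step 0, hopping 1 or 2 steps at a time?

Let f(n) be the number of climbs. Removing the last move (1 or 2 steps) gives f(n) = f(n-1) + f(n-2); base cases f(1)=1, f(2)=2.
Computing successive values: f(1)=1, f(2)=2, f(3)=3, f(4)=5, f(5)=8, f(6)=13, f(7)=21, f(8)=34, f(9)=55, f(10)=89, f(11)=144, f(12)=233, f(13)=377, f(14)=610, f(15)=987, f(16)=1597, f(17)=2584, f(18)=4181, f(19)=6765, f(20)=10946, f(21)=17711, f(22)=28657, f(23)=46368, f(24)=75025, f(25)=121393, f(26)=196418, f(27)=317811, f(28)=514229, f(29)=832040, f(30)=1346269, f(31)=2178309, f(32)=3524578, f(33)=5702887, f(34)=9227465, f(35)=14930352, f(36)=24157817.

Final answer: 24157817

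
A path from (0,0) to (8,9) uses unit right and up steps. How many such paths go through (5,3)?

Paths (0,0)->(5,3): C(8,3) = 56.
Paths (5,3)->(8,9): C(9,6) = 84.
By multiplication principle: 56 x 84.

Final answer: 4704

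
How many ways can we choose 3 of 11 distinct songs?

C(11,3) = 11!/(3! x (11-3)!).

Final answer: C(11,3) = 165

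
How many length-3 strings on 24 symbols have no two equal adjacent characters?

First character: 24 choices. Each subsequent: 23 choices (must differ from the previous one).
Total: 24 x 23^2.

Final answer: 24 x 23^{2} = 12696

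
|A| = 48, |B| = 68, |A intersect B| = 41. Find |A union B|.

|A union B| = |A| + |B| - |A intersect B| = 48 + 68 - 41.

Final answer: 75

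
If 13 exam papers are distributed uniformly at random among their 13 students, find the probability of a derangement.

Derangements satisfy D(n) = (n-1)(D(n-1) + D(n-2)), starting from D(0)=1, D(1)=0.
Building up: D(2)=1, D(3)=2, D(4)=9, D(5)=44, D(6)=265, D(7)=1854, D(8)=14833, D(9)=133496, D(10)=1334961, D(11)=14684570, D(12)=176214841, D(13)=2290792932.
Total arrangements: 13! = 6227020800.
Probability = D(13)/13! = 63633137/172972800.

Final answer: D(13)/13! = 2290792932/6227020800 = 0.367879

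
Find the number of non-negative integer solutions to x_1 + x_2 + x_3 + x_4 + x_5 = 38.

Stars and bars with 38 stars and 4 bars:
C(38+5-1, 5-1) = C(42,4).

Final answer: C(42,4) = 111930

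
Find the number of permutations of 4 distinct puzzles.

The number of ways to arrange 4 distinct objects is 4!.

Final answer: 4! = 24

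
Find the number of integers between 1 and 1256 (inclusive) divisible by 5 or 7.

Multiples of 5: 251. Multiples of 7: 179. Of both (lcm=35): 35.
By inclusion-exclusion: 251 + 179 - 35.

Final answer: 395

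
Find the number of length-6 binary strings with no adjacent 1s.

Classify by the final bit: ...0 gives a(n-1) strings, ...01 gives a(n-2) strings. Thus a(n) = a(n-1) + a(n-2) with a(1)=2, a(2)=3.
Iterating the recurrence: a(1)=2, a(2)=3, a(3)=5, a(4)=8, a(5)=13, a(6)=21.

Final answer: 21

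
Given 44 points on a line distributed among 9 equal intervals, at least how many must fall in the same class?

By pigeonhole with 44 objects and 9 categories: ceiling(44/9).

Final answer: 5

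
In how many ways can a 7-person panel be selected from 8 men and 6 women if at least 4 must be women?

Sum over valid woman counts:
C(6,4)C(8,3) = 840
C(6,5)C(8,2) = 168
C(6,6)C(8,1) = 8
Total: 840 + 168 + 8.

Final answer: 1016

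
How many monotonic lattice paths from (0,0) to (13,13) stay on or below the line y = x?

Total monotonic paths to (13,13): C(26,13) = 10400600.
Reflecting each bad path at its first crossing gives a bijection with paths to (12,14): C(26,14) = 9657700.
Valid Dyck paths: 10400600 - 9657700.
(This is the Catalan number C_{13}.)

Final answer: C_{13} = 742900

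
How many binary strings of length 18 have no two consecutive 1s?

Classify by the final bit: ...0 gives a(n-1) strings, ...01 gives a(n-2) strings. Thus a(n) = a(n-1) + a(n-2) with a(1)=2, a(2)=3.
Computing successive values: a(1)=2, a(2)=3, a(3)=5, a(4)=8, a(5)=13, a(6)=21, a(7)=34, a(8)=55, a(9)=89, a(10)=144, a(11)=233, a(12)=377, a(13)=610, a(14)=987, a(15)=1597, a(16)=2584, a(17)=4181, a(18)=6765.

Final answer: 6765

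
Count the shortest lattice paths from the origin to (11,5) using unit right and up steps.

Each path has 11 right steps and 5 up steps in some order (16 steps total).
Choose which 5 of the 16 steps are up: C(16,5).

Final answer: C(16,5) = 4368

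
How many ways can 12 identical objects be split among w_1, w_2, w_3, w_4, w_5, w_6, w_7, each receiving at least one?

Substitute w'_i = w_i - 1 (so w'_i >= 0). Then sum w'_i = 12 - 7 = 5.
Stars and bars: C(5+7-1, 7-1) = C(11,6).

Final answer: C(11,6) = 462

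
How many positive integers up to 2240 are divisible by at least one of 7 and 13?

Multiples of 7: 320. Multiples of 13: 172. Of both (lcm=91): 24.
By inclusion-exclusion: 320 + 172 - 24.

Final answer: 468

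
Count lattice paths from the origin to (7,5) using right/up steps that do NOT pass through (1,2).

Total paths to (7,5): C(12,5) = 792.
Paths through (1,2): C(3,2) x C(9,3) = 252.
Avoiding (1,2): 792 - 252.

Final answer: 540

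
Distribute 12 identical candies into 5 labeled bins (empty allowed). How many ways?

Stars and bars: C(n+k-1, k-1) = C(16,4).

Final answer: C(16,4) = 1820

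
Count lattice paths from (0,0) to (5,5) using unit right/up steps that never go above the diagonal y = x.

Total monotonic paths to (5,5): C(10,5) = 252.
Paths that cross above y=x (reflection bijection): C(10,6) = 210.
Valid Dyck paths: 252 - 210.
(This is the Catalan number C_{5}.)

Final answer: C_{5} = 42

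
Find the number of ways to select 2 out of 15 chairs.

C(15,2) = 15!/(2! x (15-2)!).

Final answer: C(15,2) = 105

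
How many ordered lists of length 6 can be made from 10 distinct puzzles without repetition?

P(10,6) = 10!/(10-6)! = 10!/4!.

Final answer: P(10,6) = 151200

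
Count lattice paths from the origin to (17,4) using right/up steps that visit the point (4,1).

Paths (0,0)->(4,1): C(5,1) = 5.
Paths (4,1)->(17,4): C(16,3) = 560.
By multiplication principle: 5 x 560.

Final answer: 2800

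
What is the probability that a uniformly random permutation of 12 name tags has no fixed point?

Derangements satisfy D(n) = (n-1)(D(n-1) + D(n-2)), starting from D(0)=1, D(1)=0.
Building up: D(2)=1, D(3)=2, D(4)=9, D(5)=44, D(6)=265, D(7)=1854, D(8)=14833, D(9)=133496, D(10)=1334961, D(11)=14684570, D(12)=176214841.
Total arrangements: 12! = 479001600.
Probability = D(12)/12! = 16019531/43545600.

Final answer: D(12)/12! = 176214841/479001600 = 0.367879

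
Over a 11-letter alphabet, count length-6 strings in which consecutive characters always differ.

First character: 11 choices. Each subsequent: 10 choices (must differ from the previous one).
Total: 11 x 10^5.

Final answer: 11 x 10^{5} = 1100000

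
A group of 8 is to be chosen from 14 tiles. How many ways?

C(14,8) = 14!/(8! x (14-8)!).

Final answer: C(14,8) = 3003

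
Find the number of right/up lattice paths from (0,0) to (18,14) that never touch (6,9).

Total paths to (18,14): C(32,14) = 471435600.
Paths through (6,9): C(15,9) x C(17,5) = 30970940.
Avoiding (6,9): 471435600 - 30970940.

Final answer: 440464660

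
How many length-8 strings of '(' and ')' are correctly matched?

The structures are counted by the Catalan number C_n. Here n = 4 (pairs).
C_n = C(2n,n) - C(2n,n+1), so C_{4} = C(8,4) - C(8,5) = 70 - 56.

Final answer: C_{4} = 14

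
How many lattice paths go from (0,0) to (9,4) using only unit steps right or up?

Each path has 9 right steps and 4 up steps in some order (13 steps total).
Choose which 4 of the 13 steps are up: C(13,4).

Final answer: C(13,4) = 715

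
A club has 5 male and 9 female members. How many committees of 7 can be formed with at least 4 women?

Sum over valid woman counts:
C(9,4)C(5,3) = 1260
C(9,5)C(5,2) = 1260
C(9,6)C(5,1) = 420
C(9,7)C(5,0) = 36
Total: 1260 + 1260 + 420 + 36.

Final answer: 2976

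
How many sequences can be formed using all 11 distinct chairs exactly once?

The number of ways to arrange 11 distinct objects is 11!.

Final answer: 11! = 39916800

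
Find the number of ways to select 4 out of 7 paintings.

C(7,4) = 7!/(4! x (7-4)!).

Final answer: C(7,4) = 35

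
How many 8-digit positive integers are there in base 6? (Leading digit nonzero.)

In base 6, the leading digit has 5 choices (1..5); each of the remaining 7 digits has 6 choices.
Total: 5 x 6^7.

Final answer: 1399680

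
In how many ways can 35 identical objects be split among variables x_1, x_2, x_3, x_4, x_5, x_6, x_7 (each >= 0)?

Stars and bars with 35 stars and 6 bars:
C(35+7-1, 7-1) = C(41,6).

Final answer: C(41,6) = 4496388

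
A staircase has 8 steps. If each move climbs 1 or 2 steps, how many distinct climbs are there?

Let f(n) count the ways. The last step is size 1 or 2, so f(n) = f(n-1) + f(n-2) with f(1)=1, f(2)=2.
Computing successive values: f(1)=1, f(2)=2, f(3)=3, f(4)=5, f(5)=8, f(6)=13, f(7)=21, f(8)=34.

Final answer: 34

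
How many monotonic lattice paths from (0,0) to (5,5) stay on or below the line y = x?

Total monotonic paths to (5,5): C(10,5) = 252.
By the reflection principle, paths that go above the diagonal number C(10,6) = 210.
Valid Dyck paths: 252 - 210.
(This is the Catalan number C_{5}.)

Final answer: C_{5} = 42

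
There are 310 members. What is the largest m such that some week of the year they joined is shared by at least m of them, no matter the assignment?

There are 52 possible values for week of the year they joined. With 310 members and 52 categories, by pigeonhole: ceiling(310/52).

Final answer: 6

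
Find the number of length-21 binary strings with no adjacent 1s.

A valid string ends in 0 (append to any length-(n-1) valid string) or in 01 (append to any length-(n-2) valid string), so a(n) = a(n-1) + a(n-2) with a(1)=2, a(2)=3.
Computing successive values: a(1)=2, a(2)=3, a(3)=5, a(4)=8, a(5)=13, a(6)=21, a(7)=34, a(8)=55, a(9)=89, a(10)=144, a(11)=233, a(12)=377, a(13)=610, a(14)=987, a(15)=1597, a(16)=2584, a(17)=4181, a(18)=6765, a(19)=10946, a(20)=17711, a(21)=28657.

Final answer: 28657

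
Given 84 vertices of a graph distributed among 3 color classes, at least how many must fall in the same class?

By pigeonhole with 84 objects and 3 categories: ceiling(84/3).

Final answer: 28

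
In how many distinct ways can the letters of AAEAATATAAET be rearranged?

Letters (A:7, E:2, T:3). Total letters: 12.
Permutations = 12!/(7! x 3! x 2!).

Final answer: 7920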